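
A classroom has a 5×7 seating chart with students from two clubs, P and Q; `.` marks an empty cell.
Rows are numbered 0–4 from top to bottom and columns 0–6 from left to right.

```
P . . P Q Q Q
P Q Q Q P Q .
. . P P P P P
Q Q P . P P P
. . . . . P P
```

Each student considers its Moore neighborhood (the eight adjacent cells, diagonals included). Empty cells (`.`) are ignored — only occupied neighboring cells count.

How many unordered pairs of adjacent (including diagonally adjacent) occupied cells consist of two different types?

Scan each occupied cell's neighbors to the right and below (and the two forward diagonals) so each pair is counted once.
Row 0: P(0,0)–P(1,0)= P(0,0)–Q(1,1)≠ P(0,3)–Q(0,4)≠ P(0,3)–Q(1,3)≠ P(0,3)–P(1,4)= P(0,3)–Q(1,2)≠ Q(0,4)–Q(0,5)= Q(0,4)–P(1,4)≠ Q(0,4)–Q(1,5)= Q(0,4)–Q(1,3)= Q(0,5)–Q(0,6)= Q(0,5)–Q(1,5)= Q(0,5)–P(1,4)≠ Q(0,6)–Q(1,5)=  → 6/14 unlike.
Row 1: P(1,0)–Q(1,1)≠ Q(1,1)–Q(1,2)= Q(1,1)–P(2,2)≠ Q(1,2)–Q(1,3)= Q(1,2)–P(2,2)≠ Q(1,2)–P(2,3)≠ Q(1,3)–P(1,4)≠ Q(1,3)–P(2,3)≠ Q(1,3)–P(2,4)≠ Q(1,3)–P(2,2)≠ P(1,4)–Q(1,5)≠ P(1,4)–P(2,4)= P(1,4)–P(2,5)= P(1,4)–P(2,3)= Q(1,5)–P(2,5)≠ Q(1,5)–P(2,6)≠ Q(1,5)–P(2,4)≠  → 12/17 unlike.
Row 2: P(2,2)–P(2,3)= P(2,2)–P(3,2)= P(2,2)–Q(3,1)≠ P(2,3)–P(2,4)= P(2,3)–P(3,4)= P(2,3)–P(3,2)= P(2,4)–P(2,5)= P(2,4)–P(3,4)= P(2,4)–P(3,5)= P(2,5)–P(2,6)= P(2,5)–P(3,5)= P(2,5)–P(3,6)= P(2,5)–P(3,4)= P(2,6)–P(3,6)= P(2,6)–P(3,5)=  → 1/15 unlike.
Row 3: Q(3,0)–Q(3,1)= Q(3,1)–P(3,2)≠ P(3,4)–P(3,5)= P(3,4)–P(4,5)= P(3,5)–P(3,6)= P(3,5)–P(4,5)= P(3,5)–P(4,6)= P(3,6)–P(4,6)= P(3,6)–P(4,5)=  → 1/9 unlike.
Row 4: P(4,5)–P(4,6)=  → 0/1 unlike.
Total adjacent occupied pairs: 56; unlike-type pairs: 20.

20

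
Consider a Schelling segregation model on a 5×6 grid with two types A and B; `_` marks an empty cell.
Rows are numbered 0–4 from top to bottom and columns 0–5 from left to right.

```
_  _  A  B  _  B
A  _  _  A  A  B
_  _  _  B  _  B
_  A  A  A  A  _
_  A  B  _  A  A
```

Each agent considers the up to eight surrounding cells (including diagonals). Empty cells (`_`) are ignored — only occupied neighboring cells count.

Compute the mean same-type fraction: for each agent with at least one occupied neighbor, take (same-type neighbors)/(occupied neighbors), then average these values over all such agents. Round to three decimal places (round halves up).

0.488

(0,2)A 1/2
(0,3)B 0/3
(0,5)B 1/2
(1,0)A — no occupied neighbors
(1,3)A 2/4
(1,4)A 1/6
(1,5)B 2/3
(2,3)B 0/5
(2,5)B 1/3
(3,1)A 2/3
(3,2)A 3/5
(3,3)A 3/5
(3,4)A 3/5
(4,1)A 2/3
(4,2)B 0/4
(4,4)A 3/3
(4,5)A 2/2
Sum over 16 agents: 1/2 + 0/3 + 1/2 + 2/4 + 1/6 + 2/3 + 0/5 + 1/3 + 2/3 + 3/5 + 3/5 + 3/5 + 2/3 + 0/4 + 3/3 + 2/2 = 39/5; mean = 39/5 ÷ 16 = 39/80 = 0.4875 → 0.488.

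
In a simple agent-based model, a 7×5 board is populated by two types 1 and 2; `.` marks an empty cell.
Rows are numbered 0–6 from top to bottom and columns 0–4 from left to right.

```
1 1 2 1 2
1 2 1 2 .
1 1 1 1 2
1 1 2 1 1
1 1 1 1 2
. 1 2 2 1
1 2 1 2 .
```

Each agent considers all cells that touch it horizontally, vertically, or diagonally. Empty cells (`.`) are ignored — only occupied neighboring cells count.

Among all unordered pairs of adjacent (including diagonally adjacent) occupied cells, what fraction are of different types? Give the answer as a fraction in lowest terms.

Scan each occupied cell's neighbors to the right and below (and the two forward diagonals) so each pair is counted once.
From row 0: 7 unlike of 15 pairs (running 7/15).
From row 1: 8 unlike of 14 pairs (running 15/29).
From row 2: 6 unlike of 17 pairs (running 21/46).
From row 3: 7 unlike of 17 pairs (running 28/63).
From row 4: 7 unlike of 15 pairs (running 35/78).
From row 5: 6 unlike of 12 pairs (running 41/90).
From row 6: 3 unlike of 3 pairs (running 44/93).
Total adjacent occupied pairs: 93; unlike-type pairs: 44.
44/93 is already in lowest terms.

44/93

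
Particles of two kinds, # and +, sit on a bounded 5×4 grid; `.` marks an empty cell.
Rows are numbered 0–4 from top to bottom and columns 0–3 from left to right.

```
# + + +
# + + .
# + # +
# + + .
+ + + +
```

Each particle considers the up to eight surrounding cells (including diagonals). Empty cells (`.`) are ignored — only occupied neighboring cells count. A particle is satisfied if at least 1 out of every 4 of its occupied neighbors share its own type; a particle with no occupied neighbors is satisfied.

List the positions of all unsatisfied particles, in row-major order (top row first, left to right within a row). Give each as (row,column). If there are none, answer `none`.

(2,2), (3,0)

(0,0)# 1/3 ok
(0,1)+ 3/5 ok
(0,2)+ 4/4 ok
(0,3)+ 2/2 ok
(1,0)# 2/5 ok
(1,1)+ 4/8 ok
(1,2)+ 6/7 ok
(2,0)# 2/5 ok
(2,1)+ 4/8 ok
(2,2)# 0/6 unhappy
(2,3)+ 2/3 ok
(3,0)# 1/5 unhappy
(3,1)+ 5/8 ok
(3,2)+ 6/7 ok
(4,0)+ 2/3 ok
(4,1)+ 4/5 ok
(4,2)+ 4/4 ok
(4,3)+ 2/2 ok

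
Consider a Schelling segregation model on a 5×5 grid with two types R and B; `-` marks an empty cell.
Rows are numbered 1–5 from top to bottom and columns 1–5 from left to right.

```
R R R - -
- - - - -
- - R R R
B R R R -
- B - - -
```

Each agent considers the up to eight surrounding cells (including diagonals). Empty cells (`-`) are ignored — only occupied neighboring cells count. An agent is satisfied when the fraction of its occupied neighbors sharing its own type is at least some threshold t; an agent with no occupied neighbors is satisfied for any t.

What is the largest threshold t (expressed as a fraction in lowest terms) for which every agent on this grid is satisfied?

1/3

Row 1: (1,1)R 1/1 · (1,2)R 2/2 · (1,3)R 1/1
Row 3: (3,3)R 4/4 · (3,4)R 4/4 · (3,5)R 2/2
Row 4: (4,1)B 1/2 · (4,2)R 2/4 · (4,3)R 4/5 · (4,4)R 4/4
Row 5: (5,2)B 1/3
The smallest same-type fraction is 1/3 at (5,2), which reduces to 1/3. Any threshold above that leaves this agent unsatisfied.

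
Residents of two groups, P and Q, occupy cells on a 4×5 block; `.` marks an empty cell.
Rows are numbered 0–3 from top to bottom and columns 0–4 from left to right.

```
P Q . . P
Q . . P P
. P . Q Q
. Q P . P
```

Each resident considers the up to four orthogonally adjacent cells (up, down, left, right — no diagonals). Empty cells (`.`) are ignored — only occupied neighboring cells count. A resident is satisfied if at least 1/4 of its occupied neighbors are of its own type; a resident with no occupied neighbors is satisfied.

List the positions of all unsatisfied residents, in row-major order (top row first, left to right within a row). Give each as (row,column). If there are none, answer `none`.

(0,0), (0,1), (1,0), (2,1), (3,1), (3,2), (3,4)

(0,0)P 0/2 not
(0,1)Q 0/1 not
(0,4)P 1/1 satisfied
(1,0)Q 0/1 not
(1,3)P 1/2 satisfied
(1,4)P 2/3 satisfied
(2,1)P 0/1 not
(2,3)Q 1/2 satisfied
(2,4)Q 1/3 satisfied
(3,1)Q 0/2 not
(3,2)P 0/1 not
(3,4)P 0/1 not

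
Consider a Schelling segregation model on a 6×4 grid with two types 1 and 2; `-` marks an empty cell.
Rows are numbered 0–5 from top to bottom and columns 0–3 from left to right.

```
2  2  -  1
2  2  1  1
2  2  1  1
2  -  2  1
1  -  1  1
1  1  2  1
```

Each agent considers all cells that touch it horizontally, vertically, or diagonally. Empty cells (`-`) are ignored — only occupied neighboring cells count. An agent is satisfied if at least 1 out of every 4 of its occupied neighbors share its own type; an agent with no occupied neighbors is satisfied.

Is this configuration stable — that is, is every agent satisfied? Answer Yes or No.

No

Row 0: (0,0)2 3/3 satisfied · (0,1)2 3/4 satisfied · (0,3)1 2/2 satisfied
Row 1: (1,0)2 5/5 satisfied · (1,1)2 5/7 satisfied · (1,2)1 4/7 satisfied · (1,3)1 4/4 satisfied
Row 2: (2,0)2 4/4 satisfied · (2,1)2 5/7 satisfied · (2,2)1 4/7 satisfied · (2,3)1 4/5 satisfied
Row 3: (3,0)2 2/3 satisfied · (3,2)2 1/6 not · (3,3)1 4/5 satisfied
Row 4: (4,0)1 2/3 satisfied · (4,2)1 4/6 satisfied · (4,3)1 3/5 satisfied
Row 5: (5,0)1 2/2 satisfied · (5,1)1 3/4 satisfied · (5,2)2 0/4 not · (5,3)1 2/3 satisfied
For instance (3,2) has only 1/6 same-type neighbors, below 1/4.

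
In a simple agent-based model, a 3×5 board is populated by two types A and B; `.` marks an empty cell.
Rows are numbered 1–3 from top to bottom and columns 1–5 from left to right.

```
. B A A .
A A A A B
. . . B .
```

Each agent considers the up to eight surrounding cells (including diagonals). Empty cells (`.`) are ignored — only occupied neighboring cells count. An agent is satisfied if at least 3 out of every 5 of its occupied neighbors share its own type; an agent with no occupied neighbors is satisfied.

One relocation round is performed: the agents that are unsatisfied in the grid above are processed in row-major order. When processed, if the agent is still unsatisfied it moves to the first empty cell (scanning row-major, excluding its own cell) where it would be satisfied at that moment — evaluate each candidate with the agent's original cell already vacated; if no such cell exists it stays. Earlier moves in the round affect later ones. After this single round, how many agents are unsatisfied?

Initially unsatisfied (in order): (1,2), (2,1), (2,5), (3,4).
  (1,2) → (3,5).
  (2,1): now satisfied by earlier moves; stays.
  (2,5): no empty cell satisfies it; stays.
  (3,4): no empty cell satisfies it; stays.
Resulting grid:
. . A A .
A A A A B
. . . B B
Unsatisfied now: (2,4), (2,5), (3,4).

3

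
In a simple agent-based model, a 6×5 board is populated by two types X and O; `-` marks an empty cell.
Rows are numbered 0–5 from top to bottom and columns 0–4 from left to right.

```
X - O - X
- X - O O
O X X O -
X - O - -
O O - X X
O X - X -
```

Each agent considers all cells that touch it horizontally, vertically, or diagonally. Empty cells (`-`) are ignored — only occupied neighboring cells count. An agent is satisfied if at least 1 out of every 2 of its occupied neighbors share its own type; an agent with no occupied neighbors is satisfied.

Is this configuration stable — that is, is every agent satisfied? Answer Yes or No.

No

(0,0)X 1/1 ok
(0,2)O 1/2 ok
(0,4)X 0/2 unhappy
(1,1)X 3/5 ok
(1,3)O 3/5 ok
(1,4)O 2/3 ok
(2,0)O 0/3 unhappy
(2,1)X 3/5 ok
(2,2)X 2/5 unhappy
(2,3)O 3/4 ok
(3,0)X 1/4 unhappy
(3,2)O 2/5 unhappy
(4,0)O 2/4 ok
(4,1)O 3/5 ok
(4,3)X 2/3 ok
(4,4)X 2/2 ok
(5,0)O 2/3 ok
(5,1)X 0/3 unhappy
(5,3)X 2/2 ok
For instance (0,4) has only 0/2 same-type neighbors, below 1/2.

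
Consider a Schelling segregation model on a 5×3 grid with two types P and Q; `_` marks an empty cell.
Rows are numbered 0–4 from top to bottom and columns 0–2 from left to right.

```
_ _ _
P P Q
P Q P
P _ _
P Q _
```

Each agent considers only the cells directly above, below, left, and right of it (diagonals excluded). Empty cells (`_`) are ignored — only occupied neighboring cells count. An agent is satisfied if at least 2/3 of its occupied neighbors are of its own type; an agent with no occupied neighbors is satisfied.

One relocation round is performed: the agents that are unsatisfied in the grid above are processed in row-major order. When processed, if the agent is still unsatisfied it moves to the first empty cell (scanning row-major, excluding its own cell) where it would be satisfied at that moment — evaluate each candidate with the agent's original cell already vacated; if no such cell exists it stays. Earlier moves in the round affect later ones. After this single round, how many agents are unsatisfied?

0

Initially unsatisfied (in order): (1,1), (1,2), (2,1), (2,2), (4,0), (4,1).
  (1,1) → (0,0).
  (1,2) → (0,2).
  (2,1) → (4,2).
  (2,2): now satisfied by earlier moves; stays.
  (4,0) → (1,1).
  (4,1): now satisfied by earlier moves; stays.
Resulting grid:
P _ Q
P P _
P _ P
P _ _
_ Q Q
All satisfied now.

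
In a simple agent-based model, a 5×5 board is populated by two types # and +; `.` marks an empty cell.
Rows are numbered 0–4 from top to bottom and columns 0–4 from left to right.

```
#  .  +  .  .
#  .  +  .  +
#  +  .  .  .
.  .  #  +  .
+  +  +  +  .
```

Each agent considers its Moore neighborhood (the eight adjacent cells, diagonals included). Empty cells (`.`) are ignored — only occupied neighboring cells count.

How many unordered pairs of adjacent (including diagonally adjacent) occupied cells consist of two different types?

7

Scan each occupied cell's neighbors to the right and below (and the two forward diagonals) so each pair is counted once.
Row 0: #(0,0)–#(1,0)= +(0,2)–+(1,2)=  → 0/2 unlike.
Row 1: #(1,0)–#(2,0)= #(1,0)–+(2,1)≠ +(1,2)–+(2,1)=  → 1/3 unlike.
Row 2: #(2,0)–+(2,1)≠ +(2,1)–#(3,2)≠  → 2/2 unlike.
Row 3: #(3,2)–+(3,3)≠ #(3,2)–+(4,2)≠ #(3,2)–+(4,3)≠ #(3,2)–+(4,1)≠ +(3,3)–+(4,3)= +(3,3)–+(4,2)=  → 4/6 unlike.
Row 4: +(4,0)–+(4,1)= +(4,1)–+(4,2)= +(4,2)–+(4,3)=  → 0/3 unlike.
Total adjacent occupied pairs: 16; unlike-type pairs: 7.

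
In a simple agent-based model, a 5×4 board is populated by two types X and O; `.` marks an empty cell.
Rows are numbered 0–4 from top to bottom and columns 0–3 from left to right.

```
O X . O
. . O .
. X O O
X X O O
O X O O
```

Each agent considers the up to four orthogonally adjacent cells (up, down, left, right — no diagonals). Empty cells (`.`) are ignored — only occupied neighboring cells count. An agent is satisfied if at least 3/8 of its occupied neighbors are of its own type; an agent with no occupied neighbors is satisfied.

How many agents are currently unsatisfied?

4

Row 0: (0,0)O 0/1 ✗ · (0,1)X 0/1 ✗ · (0,3)O 0/0 ✓
Row 1: (1,2)O 1/1 ✓
Row 2: (2,1)X 1/2 ✓ · (2,2)O 3/4 ✓ · (2,3)O 2/2 ✓
Row 3: (3,0)X 1/2 ✓ · (3,1)X 3/4 ✓ · (3,2)O 3/4 ✓ · (3,3)O 3/3 ✓
Row 4: (4,0)O 0/2 ✗ · (4,1)X 1/3 ✗ · (4,2)O 2/3 ✓ · (4,3)O 2/2 ✓
Unsatisfied: (0,0), (0,1), (4,0), (4,1) — 4 in total.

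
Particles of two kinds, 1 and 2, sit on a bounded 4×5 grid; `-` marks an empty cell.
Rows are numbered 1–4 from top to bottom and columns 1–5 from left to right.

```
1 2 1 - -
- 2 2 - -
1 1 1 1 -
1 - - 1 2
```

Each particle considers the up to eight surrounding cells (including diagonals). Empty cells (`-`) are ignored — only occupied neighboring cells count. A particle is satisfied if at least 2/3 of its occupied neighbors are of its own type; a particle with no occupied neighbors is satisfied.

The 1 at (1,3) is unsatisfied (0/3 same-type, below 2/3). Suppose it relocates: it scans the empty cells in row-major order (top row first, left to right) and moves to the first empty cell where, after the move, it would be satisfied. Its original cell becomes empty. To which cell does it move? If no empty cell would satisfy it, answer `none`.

(1,5)

Vacating (1,3). Empty cells in order:
  (1,4): 0/1 same-type → still unsatisfied.
  (1,5): 0/0 same-type → satisfied — stop here.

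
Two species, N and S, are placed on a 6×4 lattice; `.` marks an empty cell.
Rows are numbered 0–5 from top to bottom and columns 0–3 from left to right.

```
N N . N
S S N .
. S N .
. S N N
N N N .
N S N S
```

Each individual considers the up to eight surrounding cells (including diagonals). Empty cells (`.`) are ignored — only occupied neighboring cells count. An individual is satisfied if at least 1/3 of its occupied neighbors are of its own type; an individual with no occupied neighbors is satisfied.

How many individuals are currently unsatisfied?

3

(0,0)N 1/3 ✓
(0,1)N 2/4 ✓
(0,3)N 1/1 ✓
(1,0)S 2/4 ✓
(1,1)S 2/6 ✓
(1,2)N 3/5 ✓
(2,1)S 3/6 ✓
(2,2)N 3/6 ✓
(3,1)S 1/6 ✗
(3,2)N 4/6 ✓
(3,3)N 3/3 ✓
(4,0)N 2/4 ✓
(4,1)N 5/7 ✓
(4,2)N 4/7 ✓
(5,0)N 2/3 ✓
(5,1)S 0/5 ✗
(5,2)N 2/4 ✓
(5,3)S 0/2 ✗
Unsatisfied: (3,1), (5,1), (5,3) — 3 in total.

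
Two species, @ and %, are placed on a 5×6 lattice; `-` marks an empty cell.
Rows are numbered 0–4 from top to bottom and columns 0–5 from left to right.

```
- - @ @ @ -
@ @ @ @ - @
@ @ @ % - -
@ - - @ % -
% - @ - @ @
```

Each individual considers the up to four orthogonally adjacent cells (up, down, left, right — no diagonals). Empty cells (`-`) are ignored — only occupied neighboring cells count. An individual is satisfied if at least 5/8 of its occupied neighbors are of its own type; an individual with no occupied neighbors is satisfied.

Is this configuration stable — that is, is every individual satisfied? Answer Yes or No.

Row 0: (0,2)@ 2/2 ✓ · (0,3)@ 3/3 ✓ · (0,4)@ 1/1 ✓
Row 1: (1,0)@ 2/2 ✓ · (1,1)@ 3/3 ✓ · (1,2)@ 4/4 ✓ · (1,3)@ 2/3 ✓ · (1,5)@ 0/0 ✓
Row 2: (2,0)@ 3/3 ✓ · (2,1)@ 3/3 ✓ · (2,2)@ 2/3 ✓ · (2,3)% 0/3 ✗
Row 3: (3,0)@ 1/2 ✗ · (3,3)@ 0/2 ✗ · (3,4)% 0/2 ✗
Row 4: (4,0)% 0/1 ✗ · (4,2)@ 0/0 ✓ · (4,4)@ 1/2 ✗ · (4,5)@ 1/1 ✓
For instance (2,3) has only 0/3 same-type neighbors, below 5/8.

No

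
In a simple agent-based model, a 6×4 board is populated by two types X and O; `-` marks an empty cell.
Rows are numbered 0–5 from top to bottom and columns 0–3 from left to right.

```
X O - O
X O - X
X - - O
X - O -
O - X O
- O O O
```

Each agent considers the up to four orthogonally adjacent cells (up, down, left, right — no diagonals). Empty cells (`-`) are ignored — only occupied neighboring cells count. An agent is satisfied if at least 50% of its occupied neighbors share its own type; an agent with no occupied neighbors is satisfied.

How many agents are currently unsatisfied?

Row 0: (0,0)X 1/2 ok · (0,1)O 1/2 ok · (0,3)O 0/1 unhappy
Row 1: (1,0)X 2/3 ok · (1,1)O 1/2 ok · (1,3)X 0/2 unhappy
Row 2: (2,0)X 2/2 ok · (2,3)O 0/1 unhappy
Row 3: (3,0)X 1/2 ok · (3,2)O 0/1 unhappy
Row 4: (4,0)O 0/1 unhappy · (4,2)X 0/3 unhappy · (4,3)O 1/2 ok
Row 5: (5,1)O 1/1 ok · (5,2)O 2/3 ok · (5,3)O 2/2 ok
Unsatisfied: (0,3), (1,3), (2,3), (3,2), (4,0), (4,2) — 6 in total.

6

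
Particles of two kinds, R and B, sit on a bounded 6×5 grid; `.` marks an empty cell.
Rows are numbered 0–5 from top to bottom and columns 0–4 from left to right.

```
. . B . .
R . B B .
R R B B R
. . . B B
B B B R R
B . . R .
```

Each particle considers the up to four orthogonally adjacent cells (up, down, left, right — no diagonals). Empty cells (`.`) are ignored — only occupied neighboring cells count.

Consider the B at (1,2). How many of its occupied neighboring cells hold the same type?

3

Occupied neighbors of (1,2): (0,2)=B, (2,2)=B, (1,3)=B.
Same type (B): 3 of 3.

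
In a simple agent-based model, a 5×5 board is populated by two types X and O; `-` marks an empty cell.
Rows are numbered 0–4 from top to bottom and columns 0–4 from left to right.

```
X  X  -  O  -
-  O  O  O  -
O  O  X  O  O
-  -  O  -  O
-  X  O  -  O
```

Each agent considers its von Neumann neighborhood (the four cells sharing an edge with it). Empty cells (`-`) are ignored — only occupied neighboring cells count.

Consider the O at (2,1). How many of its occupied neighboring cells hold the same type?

Occupied neighbors of (2,1): (1,1)=O, (2,0)=O, (2,2)=X.
Same type (O): 2 of 3.

2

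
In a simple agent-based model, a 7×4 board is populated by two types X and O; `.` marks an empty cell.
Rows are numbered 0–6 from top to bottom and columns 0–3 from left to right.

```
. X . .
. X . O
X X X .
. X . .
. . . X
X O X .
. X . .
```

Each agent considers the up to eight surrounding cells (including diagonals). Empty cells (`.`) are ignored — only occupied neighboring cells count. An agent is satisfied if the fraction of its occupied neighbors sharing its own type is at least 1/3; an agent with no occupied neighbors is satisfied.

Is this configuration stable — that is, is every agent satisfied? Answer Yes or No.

No

Row 0: (0,1)X 1/1 ✓
Row 1: (1,1)X 4/4 ✓ · (1,3)O 0/1 ✗
Row 2: (2,0)X 3/3 ✓ · (2,1)X 4/4 ✓ · (2,2)X 3/4 ✓
Row 3: (3,1)X 3/3 ✓
Row 4: (4,3)X 1/1 ✓
Row 5: (5,0)X 1/2 ✓ · (5,1)O 0/3 ✗ · (5,2)X 2/3 ✓
Row 6: (6,1)X 2/3 ✓
For instance (1,3) has only 0/1 same-type neighbors, below 1/3.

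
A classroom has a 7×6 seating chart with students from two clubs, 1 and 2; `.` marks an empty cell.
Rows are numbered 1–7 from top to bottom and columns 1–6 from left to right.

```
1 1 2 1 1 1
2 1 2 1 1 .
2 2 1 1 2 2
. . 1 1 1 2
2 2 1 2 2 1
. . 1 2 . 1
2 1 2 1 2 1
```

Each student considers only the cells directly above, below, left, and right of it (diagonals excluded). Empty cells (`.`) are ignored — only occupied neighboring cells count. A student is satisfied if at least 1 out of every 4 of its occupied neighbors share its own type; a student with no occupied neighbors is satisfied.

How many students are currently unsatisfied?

Row 1: (1,1)1 1/2 ✓ · (1,2)1 2/3 ✓ · (1,3)2 1/3 ✓ · (1,4)1 2/3 ✓ · (1,5)1 3/3 ✓ · (1,6)1 1/1 ✓
Row 2: (2,1)2 1/3 ✓ · (2,2)1 1/4 ✓ · (2,3)2 1/4 ✓ · (2,4)1 3/4 ✓ · (2,5)1 2/3 ✓
Row 3: (3,1)2 2/2 ✓ · (3,2)2 1/3 ✓ · (3,3)1 2/4 ✓ · (3,4)1 3/4 ✓ · (3,5)2 1/4 ✓ · (3,6)2 2/2 ✓
Row 4: (4,3)1 3/3 ✓ · (4,4)1 3/4 ✓ · (4,5)1 1/4 ✓ · (4,6)2 1/3 ✓
Row 5: (5,1)2 1/1 ✓ · (5,2)2 1/2 ✓ · (5,3)1 2/4 ✓ · (5,4)2 2/4 ✓ · (5,5)2 1/3 ✓ · (5,6)1 1/3 ✓
Row 6: (6,3)1 1/3 ✓ · (6,4)2 1/3 ✓ · (6,6)1 2/2 ✓
Row 7: (7,1)2 0/1 ✗ · (7,2)1 0/2 ✗ · (7,3)2 0/3 ✗ · (7,4)1 0/3 ✗ · (7,5)2 0/2 ✗ · (7,6)1 1/2 ✓
Unsatisfied: (7,1), (7,2), (7,3), (7,4), (7,5) — 5 in total.

5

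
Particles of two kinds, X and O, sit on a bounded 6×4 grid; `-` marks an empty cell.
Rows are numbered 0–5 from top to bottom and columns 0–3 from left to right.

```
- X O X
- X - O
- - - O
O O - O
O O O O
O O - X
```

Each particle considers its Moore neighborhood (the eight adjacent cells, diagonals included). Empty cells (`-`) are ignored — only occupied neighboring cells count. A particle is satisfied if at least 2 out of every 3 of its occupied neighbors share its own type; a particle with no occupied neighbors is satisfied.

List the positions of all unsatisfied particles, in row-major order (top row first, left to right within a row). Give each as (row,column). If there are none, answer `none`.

(0,1), (0,2), (0,3), (1,1), (5,3)

(0,1)X 1/2 unhappy
(0,2)O 1/4 unhappy
(0,3)X 0/2 unhappy
(1,1)X 1/2 unhappy
(1,3)O 2/3 ok
(2,3)O 2/2 ok
(3,0)O 3/3 ok
(3,1)O 4/4 ok
(3,3)O 3/3 ok
(4,0)O 5/5 ok
(4,1)O 6/6 ok
(4,2)O 5/6 ok
(4,3)O 2/3 ok
(5,0)O 3/3 ok
(5,1)O 4/4 ok
(5,3)X 0/2 unhappy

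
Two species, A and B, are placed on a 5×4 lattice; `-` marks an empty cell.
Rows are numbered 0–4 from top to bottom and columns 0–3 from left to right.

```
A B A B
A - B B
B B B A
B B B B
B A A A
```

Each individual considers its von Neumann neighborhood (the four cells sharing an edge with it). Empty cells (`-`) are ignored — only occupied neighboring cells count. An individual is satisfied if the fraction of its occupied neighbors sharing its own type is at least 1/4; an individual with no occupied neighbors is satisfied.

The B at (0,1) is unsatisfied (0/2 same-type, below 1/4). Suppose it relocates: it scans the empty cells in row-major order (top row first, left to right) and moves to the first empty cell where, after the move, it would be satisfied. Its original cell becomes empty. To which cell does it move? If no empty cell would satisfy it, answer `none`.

(1,1)

Vacating (0,1). Empty cells in order:
  (1,1): 2/3 same-type → satisfied — stop here.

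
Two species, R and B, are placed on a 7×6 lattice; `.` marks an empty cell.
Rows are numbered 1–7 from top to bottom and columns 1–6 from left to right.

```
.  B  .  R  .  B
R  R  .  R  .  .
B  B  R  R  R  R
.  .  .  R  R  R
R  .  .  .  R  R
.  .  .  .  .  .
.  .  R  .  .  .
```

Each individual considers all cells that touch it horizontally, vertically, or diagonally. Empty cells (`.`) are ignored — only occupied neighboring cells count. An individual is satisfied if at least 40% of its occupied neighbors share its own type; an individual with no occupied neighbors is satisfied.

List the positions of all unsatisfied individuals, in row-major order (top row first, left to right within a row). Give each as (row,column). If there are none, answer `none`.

(1,2), (2,1), (3,1), (3,2)

Row 1: (1,2)B 0/2 ✗ · (1,4)R 1/1 ✓ · (1,6)B 0/0 ✓
Row 2: (2,1)R 1/4 ✗ · (2,2)R 2/5 ✓ · (2,4)R 4/4 ✓
Row 3: (3,1)B 1/3 ✗ · (3,2)B 1/4 ✗ · (3,3)R 4/5 ✓ · (3,4)R 5/5 ✓ · (3,5)R 6/6 ✓ · (3,6)R 3/3 ✓
Row 4: (4,4)R 5/5 ✓ · (4,5)R 7/7 ✓ · (4,6)R 5/5 ✓
Row 5: (5,1)R 0/0 ✓ · (5,5)R 4/4 ✓ · (5,6)R 3/3 ✓
Row 7: (7,3)R 0/0 ✓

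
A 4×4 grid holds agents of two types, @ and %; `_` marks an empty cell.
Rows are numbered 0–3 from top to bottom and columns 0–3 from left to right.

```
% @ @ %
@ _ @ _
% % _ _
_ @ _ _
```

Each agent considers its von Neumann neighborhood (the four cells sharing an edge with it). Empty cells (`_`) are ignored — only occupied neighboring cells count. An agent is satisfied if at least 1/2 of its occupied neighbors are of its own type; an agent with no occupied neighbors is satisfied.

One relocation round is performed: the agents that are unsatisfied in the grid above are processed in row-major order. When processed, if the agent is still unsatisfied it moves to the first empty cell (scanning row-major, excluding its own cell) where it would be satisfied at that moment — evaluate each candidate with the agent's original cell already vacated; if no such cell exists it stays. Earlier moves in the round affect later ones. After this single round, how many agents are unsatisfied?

0

Initially unsatisfied (in order): (0,0), (0,3), (1,0), (3,1).
  (0,0) → (1,3).
  (0,3): now satisfied by earlier moves; stays.
  (1,0) → (0,0).
  (3,1) → (1,0).
Resulting grid:
@ @ @ %
@ _ @ %
% % _ _
_ _ _ _
All satisfied now.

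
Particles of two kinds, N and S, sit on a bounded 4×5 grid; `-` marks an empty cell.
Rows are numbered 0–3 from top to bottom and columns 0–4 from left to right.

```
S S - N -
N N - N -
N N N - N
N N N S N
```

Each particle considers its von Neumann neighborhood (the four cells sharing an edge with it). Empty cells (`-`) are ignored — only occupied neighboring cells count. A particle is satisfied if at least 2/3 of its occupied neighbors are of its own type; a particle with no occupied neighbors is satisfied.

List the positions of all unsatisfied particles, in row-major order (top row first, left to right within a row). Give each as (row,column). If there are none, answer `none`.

(0,0)S 1/2 not
(0,1)S 1/2 not
(0,3)N 1/1 satisfied
(1,0)N 2/3 satisfied
(1,1)N 2/3 satisfied
(1,3)N 1/1 satisfied
(2,0)N 3/3 satisfied
(2,1)N 4/4 satisfied
(2,2)N 2/2 satisfied
(2,4)N 1/1 satisfied
(3,0)N 2/2 satisfied
(3,1)N 3/3 satisfied
(3,2)N 2/3 satisfied
(3,3)S 0/2 not
(3,4)N 1/2 not

(0,0), (0,1), (3,3), (3,4)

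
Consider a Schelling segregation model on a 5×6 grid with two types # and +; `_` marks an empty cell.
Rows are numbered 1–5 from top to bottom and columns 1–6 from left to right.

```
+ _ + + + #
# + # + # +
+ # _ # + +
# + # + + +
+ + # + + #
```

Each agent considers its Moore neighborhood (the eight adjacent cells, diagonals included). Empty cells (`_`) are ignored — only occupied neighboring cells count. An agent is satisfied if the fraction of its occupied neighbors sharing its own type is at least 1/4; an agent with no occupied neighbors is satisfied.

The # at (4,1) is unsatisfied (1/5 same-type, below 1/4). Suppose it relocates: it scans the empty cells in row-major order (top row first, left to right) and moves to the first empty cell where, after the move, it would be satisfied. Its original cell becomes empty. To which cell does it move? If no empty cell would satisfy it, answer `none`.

(1,2)

Vacating (4,1). Empty cells in order:
  (1,2): 2/5 same-type → satisfied — stop here.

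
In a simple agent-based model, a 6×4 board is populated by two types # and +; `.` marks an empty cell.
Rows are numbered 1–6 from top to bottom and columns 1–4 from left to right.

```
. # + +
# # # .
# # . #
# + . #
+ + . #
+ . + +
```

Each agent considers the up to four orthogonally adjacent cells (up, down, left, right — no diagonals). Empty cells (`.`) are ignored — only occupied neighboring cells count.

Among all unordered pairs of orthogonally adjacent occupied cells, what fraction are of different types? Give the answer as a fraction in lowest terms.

Scan each occupied cell's neighbors to the right and below so each pair is counted once.
From row 1: 2 unlike of 4 pairs (running 2/4).
From row 2: 0 unlike of 4 pairs (running 2/8).
From row 3: 1 unlike of 4 pairs (running 3/12).
From row 4: 2 unlike of 4 pairs (running 5/16).
From row 5: 1 unlike of 3 pairs (running 6/19).
From row 6: 0 unlike of 1 pairs (running 6/20).
Total adjacent occupied pairs: 20; unlike-type pairs: 6.
6/20 reduces to 3/10.

3/10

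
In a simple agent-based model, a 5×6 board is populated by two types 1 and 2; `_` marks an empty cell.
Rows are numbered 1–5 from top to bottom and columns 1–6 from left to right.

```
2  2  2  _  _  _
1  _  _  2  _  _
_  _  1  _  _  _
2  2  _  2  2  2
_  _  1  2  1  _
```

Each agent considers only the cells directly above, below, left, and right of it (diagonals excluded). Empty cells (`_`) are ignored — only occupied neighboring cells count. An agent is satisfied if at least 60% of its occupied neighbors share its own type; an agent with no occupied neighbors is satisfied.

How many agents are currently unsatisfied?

5

(1,1)2 1/2 unhappy
(1,2)2 2/2 ok
(1,3)2 1/1 ok
(2,1)1 0/1 unhappy
(2,4)2 0/0 ok
(3,3)1 0/0 ok
(4,1)2 1/1 ok
(4,2)2 1/1 ok
(4,4)2 2/2 ok
(4,5)2 2/3 ok
(4,6)2 1/1 ok
(5,3)1 0/1 unhappy
(5,4)2 1/3 unhappy
(5,5)1 0/2 unhappy
Unsatisfied: (1,1), (2,1), (5,3), (5,4), (5,5) — 5 in total.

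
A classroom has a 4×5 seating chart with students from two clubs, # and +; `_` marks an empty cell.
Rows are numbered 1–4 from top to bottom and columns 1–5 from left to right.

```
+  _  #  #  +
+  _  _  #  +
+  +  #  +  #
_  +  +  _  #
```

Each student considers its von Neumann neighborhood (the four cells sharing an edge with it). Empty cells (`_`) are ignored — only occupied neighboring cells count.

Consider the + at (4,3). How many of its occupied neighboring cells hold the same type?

Occupied neighbors of (4,3): (3,3)=#, (4,2)=+.
Same type (+): 1 of 2.

1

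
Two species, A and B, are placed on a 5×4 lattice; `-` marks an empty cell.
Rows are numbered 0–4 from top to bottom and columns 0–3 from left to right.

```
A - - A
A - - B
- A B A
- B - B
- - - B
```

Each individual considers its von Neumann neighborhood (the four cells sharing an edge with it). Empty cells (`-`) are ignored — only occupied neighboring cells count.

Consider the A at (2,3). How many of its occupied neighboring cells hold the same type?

Occupied neighbors of (2,3): (1,3)=B, (3,3)=B, (2,2)=B.
Same type (A): 0 of 3.

0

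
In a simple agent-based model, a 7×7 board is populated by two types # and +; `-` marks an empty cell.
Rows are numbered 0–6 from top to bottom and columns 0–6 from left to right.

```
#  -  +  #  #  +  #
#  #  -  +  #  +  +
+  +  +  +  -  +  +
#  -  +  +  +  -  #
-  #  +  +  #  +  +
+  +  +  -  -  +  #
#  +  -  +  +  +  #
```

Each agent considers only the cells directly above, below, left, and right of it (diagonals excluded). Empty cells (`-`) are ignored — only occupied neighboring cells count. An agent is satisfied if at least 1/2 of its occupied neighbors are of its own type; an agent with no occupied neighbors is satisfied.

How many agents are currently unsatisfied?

(0,0)# 1/1 satisfied
(0,2)+ 0/1 not
(0,3)# 1/3 not
(0,4)# 2/3 satisfied
(0,5)+ 1/3 not
(0,6)# 0/2 not
(1,0)# 2/3 satisfied
(1,1)# 1/2 satisfied
(1,3)+ 1/3 not
(1,4)# 1/3 not
(1,5)+ 3/4 satisfied
(1,6)+ 2/3 satisfied
(2,0)+ 1/3 not
(2,1)+ 2/3 satisfied
(2,2)+ 3/3 satisfied
(2,3)+ 3/3 satisfied
(2,5)+ 2/2 satisfied
(2,6)+ 2/3 satisfied
(3,0)# 0/1 not
(3,2)+ 3/3 satisfied
(3,3)+ 4/4 satisfied
(3,4)+ 1/2 satisfied
(3,6)# 0/2 not
(4,1)# 0/2 not
(4,2)+ 3/4 satisfied
(4,3)+ 2/3 satisfied
(4,4)# 0/3 not
(4,5)+ 2/3 satisfied
(4,6)+ 1/3 not
(5,0)+ 1/2 satisfied
(5,1)+ 3/4 satisfied
(5,2)+ 2/2 satisfied
(5,5)+ 2/3 satisfied
(5,6)# 1/3 not
(6,0)# 0/2 not
(6,1)+ 1/2 satisfied
(6,3)+ 1/1 satisfied
(6,4)+ 2/2 satisfied
(6,5)+ 2/3 satisfied
(6,6)# 1/2 satisfied
Unsatisfied: (0,2), (0,3), (0,5), (0,6), (1,3), (1,4), (2,0), (3,0), (3,6), (4,1), (4,4), (4,6), (5,6), (6,0) — 14 in total.

14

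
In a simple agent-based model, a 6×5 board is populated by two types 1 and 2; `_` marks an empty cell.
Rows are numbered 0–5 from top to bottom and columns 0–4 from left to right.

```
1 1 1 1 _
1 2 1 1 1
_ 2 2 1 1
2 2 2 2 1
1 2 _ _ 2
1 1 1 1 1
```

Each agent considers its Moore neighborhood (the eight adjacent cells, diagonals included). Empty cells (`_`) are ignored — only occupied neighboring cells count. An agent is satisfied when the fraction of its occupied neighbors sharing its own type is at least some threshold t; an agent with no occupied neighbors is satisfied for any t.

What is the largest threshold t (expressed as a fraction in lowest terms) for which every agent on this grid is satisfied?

1/4

Row 0: (0,0)1 2/3 · (0,1)1 4/5 · (0,2)1 4/5 · (0,3)1 4/4
Row 1: (1,0)1 2/4 · (1,1)2 2/7 · (1,2)1 5/8 · (1,3)1 6/7 · (1,4)1 4/4
Row 2: (2,1)2 5/7 · (2,2)2 5/8 · (2,3)1 5/8 · (2,4)1 4/5
Row 3: (3,0)2 3/4 · (3,1)2 5/6 · (3,2)2 5/6 · (3,3)2 3/6 · (3,4)1 2/4
Row 4: (4,0)1 2/5 · (4,1)2 3/7 · (4,4)2 1/4
Row 5: (5,0)1 2/3 · (5,1)1 3/4 · (5,2)1 2/3 · (5,3)1 2/3 · (5,4)1 1/2
The smallest same-type fraction is 1/4 at (4,4), which reduces to 1/4. Any threshold above that leaves this agent unsatisfied.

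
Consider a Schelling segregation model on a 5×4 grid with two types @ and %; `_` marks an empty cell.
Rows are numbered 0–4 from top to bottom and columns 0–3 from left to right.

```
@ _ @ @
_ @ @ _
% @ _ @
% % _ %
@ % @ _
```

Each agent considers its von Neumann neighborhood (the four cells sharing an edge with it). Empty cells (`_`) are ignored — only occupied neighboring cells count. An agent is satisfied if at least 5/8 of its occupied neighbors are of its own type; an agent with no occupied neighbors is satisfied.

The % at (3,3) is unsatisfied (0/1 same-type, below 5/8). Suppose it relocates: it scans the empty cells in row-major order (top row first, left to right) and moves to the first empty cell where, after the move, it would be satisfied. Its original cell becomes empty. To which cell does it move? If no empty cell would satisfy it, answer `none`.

none

Vacating (3,3). Empty cells in order:
  (0,1): 0/3 same-type → still unsatisfied.
  (1,0): 1/3 same-type → still unsatisfied.
  (1,3): 0/3 same-type → still unsatisfied.
  (2,2): 0/3 same-type → still unsatisfied.
  (3,2): 1/2 same-type → still unsatisfied.
  (4,3): 0/1 same-type → still unsatisfied.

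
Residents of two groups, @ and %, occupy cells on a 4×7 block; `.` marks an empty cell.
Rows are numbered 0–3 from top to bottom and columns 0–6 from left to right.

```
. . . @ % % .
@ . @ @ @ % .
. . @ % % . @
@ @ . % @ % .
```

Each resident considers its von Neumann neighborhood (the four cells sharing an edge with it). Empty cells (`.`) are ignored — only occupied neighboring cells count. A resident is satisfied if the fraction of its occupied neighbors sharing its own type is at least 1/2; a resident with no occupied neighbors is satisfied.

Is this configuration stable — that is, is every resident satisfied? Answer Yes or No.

No

Row 0: (0,3)@ 1/2 ✓ · (0,4)% 1/3 ✗ · (0,5)% 2/2 ✓
Row 1: (1,0)@ 0/0 ✓ · (1,2)@ 2/2 ✓ · (1,3)@ 3/4 ✓ · (1,4)@ 1/4 ✗ · (1,5)% 1/2 ✓
Row 2: (2,2)@ 1/2 ✓ · (2,3)% 2/4 ✓ · (2,4)% 1/3 ✗ · (2,6)@ 0/0 ✓
Row 3: (3,0)@ 1/1 ✓ · (3,1)@ 1/1 ✓ · (3,3)% 1/2 ✓ · (3,4)@ 0/3 ✗ · (3,5)% 0/1 ✗
For instance (0,4) has only 1/3 same-type neighbors, below 1/2.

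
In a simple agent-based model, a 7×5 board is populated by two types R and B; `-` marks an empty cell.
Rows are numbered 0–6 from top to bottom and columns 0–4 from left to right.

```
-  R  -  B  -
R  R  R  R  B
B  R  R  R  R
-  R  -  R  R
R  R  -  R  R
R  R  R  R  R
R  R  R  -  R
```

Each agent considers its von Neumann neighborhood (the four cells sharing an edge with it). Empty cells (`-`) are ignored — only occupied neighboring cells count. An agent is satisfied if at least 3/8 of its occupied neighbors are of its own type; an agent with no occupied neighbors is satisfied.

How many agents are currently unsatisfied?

(0,1)R 1/1 ok
(0,3)B 0/1 unhappy
(1,0)R 1/2 ok
(1,1)R 4/4 ok
(1,2)R 3/3 ok
(1,3)R 2/4 ok
(1,4)B 0/2 unhappy
(2,0)B 0/2 unhappy
(2,1)R 3/4 ok
(2,2)R 3/3 ok
(2,3)R 4/4 ok
(2,4)R 2/3 ok
(3,1)R 2/2 ok
(3,3)R 3/3 ok
(3,4)R 3/3 ok
(4,0)R 2/2 ok
(4,1)R 3/3 ok
(4,3)R 3/3 ok
(4,4)R 3/3 ok
(5,0)R 3/3 ok
(5,1)R 4/4 ok
(5,2)R 3/3 ok
(5,3)R 3/3 ok
(5,4)R 3/3 ok
(6,0)R 2/2 ok
(6,1)R 3/3 ok
(6,2)R 2/2 ok
(6,4)R 1/1 ok
Unsatisfied: (0,3), (1,4), (2,0) — 3 in total.

3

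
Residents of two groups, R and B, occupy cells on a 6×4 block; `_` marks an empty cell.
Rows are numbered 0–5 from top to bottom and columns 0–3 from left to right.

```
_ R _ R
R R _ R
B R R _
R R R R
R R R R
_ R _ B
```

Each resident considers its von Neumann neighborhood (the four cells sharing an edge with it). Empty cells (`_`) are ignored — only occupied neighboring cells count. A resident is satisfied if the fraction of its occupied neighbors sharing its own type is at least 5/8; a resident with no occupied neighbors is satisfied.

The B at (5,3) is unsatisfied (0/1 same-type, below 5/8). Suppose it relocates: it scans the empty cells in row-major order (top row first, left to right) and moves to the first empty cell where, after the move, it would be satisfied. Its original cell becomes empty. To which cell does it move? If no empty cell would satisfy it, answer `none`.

Vacating (5,3). Empty cells in order:
  (0,0): 0/2 same-type → still unsatisfied.
  (0,2): 0/2 same-type → still unsatisfied.
  (1,2): 0/3 same-type → still unsatisfied.
  (2,3): 0/3 same-type → still unsatisfied.
  (5,0): 0/2 same-type → still unsatisfied.
  (5,2): 0/2 same-type → still unsatisfied.

none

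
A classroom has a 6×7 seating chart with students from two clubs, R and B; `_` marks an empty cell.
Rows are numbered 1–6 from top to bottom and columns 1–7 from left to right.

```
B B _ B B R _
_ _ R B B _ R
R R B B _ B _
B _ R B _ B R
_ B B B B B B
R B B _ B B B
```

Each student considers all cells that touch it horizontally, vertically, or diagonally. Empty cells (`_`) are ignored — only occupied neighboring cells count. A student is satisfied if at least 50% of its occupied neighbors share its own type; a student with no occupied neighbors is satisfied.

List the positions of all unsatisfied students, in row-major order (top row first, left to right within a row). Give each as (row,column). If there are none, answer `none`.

(1,6), (2,3), (4,1), (4,3), (4,7), (6,1)

Row 1: (1,1)B 1/1 satisfied · (1,2)B 1/2 satisfied · (1,4)B 3/4 satisfied · (1,5)B 3/4 satisfied · (1,6)R 1/3 not
Row 2: (2,3)R 1/6 not · (2,4)B 5/6 satisfied · (2,5)B 5/6 satisfied · (2,7)R 1/2 satisfied
Row 3: (3,1)R 1/2 satisfied · (3,2)R 3/5 satisfied · (3,3)B 3/6 satisfied · (3,4)B 4/6 satisfied · (3,6)B 2/4 satisfied
Row 4: (4,1)B 1/3 not · (4,3)R 1/7 not · (4,4)B 5/6 satisfied · (4,6)B 4/5 satisfied · (4,7)R 0/4 not
Row 5: (5,2)B 4/6 satisfied · (5,3)B 5/6 satisfied · (5,4)B 5/6 satisfied · (5,5)B 6/6 satisfied · (5,6)B 6/7 satisfied · (5,7)B 4/5 satisfied
Row 6: (6,1)R 0/2 not · (6,2)B 3/4 satisfied · (6,3)B 4/4 satisfied · (6,5)B 4/4 satisfied · (6,6)B 5/5 satisfied · (6,7)B 3/3 satisfied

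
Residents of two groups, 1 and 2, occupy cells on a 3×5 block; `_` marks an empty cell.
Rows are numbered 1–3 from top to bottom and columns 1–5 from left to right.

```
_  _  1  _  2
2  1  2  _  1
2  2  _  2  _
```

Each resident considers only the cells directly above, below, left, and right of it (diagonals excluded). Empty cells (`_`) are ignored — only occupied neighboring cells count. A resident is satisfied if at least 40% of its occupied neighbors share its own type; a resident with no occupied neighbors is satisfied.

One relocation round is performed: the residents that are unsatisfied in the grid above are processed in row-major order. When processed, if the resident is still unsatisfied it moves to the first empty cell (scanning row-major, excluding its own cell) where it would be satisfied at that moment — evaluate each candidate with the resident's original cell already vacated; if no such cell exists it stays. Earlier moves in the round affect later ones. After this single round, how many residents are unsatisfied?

Initially unsatisfied (in order): (1,3), (1,5), (2,2), (2,3), (2,5).
  (1,3) → (1,2).
  (1,5) → (1,1).
  (2,2) → (1,3).
  (2,3) → (2,2).
  (2,5): now satisfied by earlier moves; stays.
Resulting grid:
2 1 1 _ _
2 2 _ _ 1
2 2 _ 2 _
Unsatisfied now: (1,2).

1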